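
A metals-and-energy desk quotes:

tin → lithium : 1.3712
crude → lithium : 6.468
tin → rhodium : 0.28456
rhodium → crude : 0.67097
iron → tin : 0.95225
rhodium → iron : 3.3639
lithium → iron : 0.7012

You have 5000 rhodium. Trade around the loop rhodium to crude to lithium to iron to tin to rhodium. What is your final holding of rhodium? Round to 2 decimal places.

4122.97

5000 rhodium × 0.67097 = 3354.85 crude
3354.85 crude × 6.468 = 21699.1698 lithium
21699.1698 lithium × 0.7012 = 15215.45786376 iron
15215.45786376 iron × 0.95225 = 14488.91975076546 tin
14488.91975076546 tin × 0.28456 = 4122.9670042778192976 rhodium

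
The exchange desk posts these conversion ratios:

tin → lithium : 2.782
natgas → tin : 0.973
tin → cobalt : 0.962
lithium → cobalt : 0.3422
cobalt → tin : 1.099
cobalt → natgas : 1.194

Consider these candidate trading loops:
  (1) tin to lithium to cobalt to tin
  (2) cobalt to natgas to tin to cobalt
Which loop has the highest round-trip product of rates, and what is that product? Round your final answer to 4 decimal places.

1.1176

(1) 2.782 × 0.3422 × 1.099 = 1.04625
(2) 1.194 × 0.973 × 0.962 = 1.11762
Highest is cycle (2) at 1.1176 (>1, arbitrage).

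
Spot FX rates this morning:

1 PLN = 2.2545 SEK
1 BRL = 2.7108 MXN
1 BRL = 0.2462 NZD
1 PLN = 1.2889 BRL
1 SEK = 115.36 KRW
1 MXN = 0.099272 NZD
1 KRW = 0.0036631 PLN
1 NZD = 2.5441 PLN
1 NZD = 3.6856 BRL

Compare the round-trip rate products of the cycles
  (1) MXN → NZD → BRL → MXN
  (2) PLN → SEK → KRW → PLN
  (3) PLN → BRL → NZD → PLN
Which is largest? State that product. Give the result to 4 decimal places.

0.9918

(1) 0.099272 × 3.6856 × 2.7108 = 0.99182
(2) 2.2545 × 115.36 × 0.0036631 = 0.95270
(3) 1.2889 × 0.2462 × 2.5441 = 0.80731
Highest is cycle (1) at 0.9918 (≤1, no arbitrage).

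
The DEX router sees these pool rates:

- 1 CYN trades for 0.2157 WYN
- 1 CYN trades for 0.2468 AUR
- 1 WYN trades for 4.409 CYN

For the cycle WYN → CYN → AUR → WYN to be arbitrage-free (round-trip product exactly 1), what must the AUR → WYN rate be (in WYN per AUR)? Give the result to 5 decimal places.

0.91900

Known legs of the cycle: 4.409 × 0.2468 = 1.0881412
For no arbitrage the full-cycle product must be 1, so the missing rate is 1 / 1.0881412 ≈ 0.9189984.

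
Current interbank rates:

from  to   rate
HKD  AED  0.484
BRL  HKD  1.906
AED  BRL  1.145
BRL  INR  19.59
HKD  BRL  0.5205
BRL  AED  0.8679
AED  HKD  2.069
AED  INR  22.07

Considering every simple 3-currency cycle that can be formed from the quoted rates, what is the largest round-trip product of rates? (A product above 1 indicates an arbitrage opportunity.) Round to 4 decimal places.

BRL→HKD→AED→BRL: 1.906 × 0.484 × 1.145 = 1.05627
BRL→AED→HKD→BRL: 0.8679 × 2.069 × 0.5205 = 0.93465
Maximum is BRL→HKD→AED→BRL at 1.0563; arbitrage exists.

1.0563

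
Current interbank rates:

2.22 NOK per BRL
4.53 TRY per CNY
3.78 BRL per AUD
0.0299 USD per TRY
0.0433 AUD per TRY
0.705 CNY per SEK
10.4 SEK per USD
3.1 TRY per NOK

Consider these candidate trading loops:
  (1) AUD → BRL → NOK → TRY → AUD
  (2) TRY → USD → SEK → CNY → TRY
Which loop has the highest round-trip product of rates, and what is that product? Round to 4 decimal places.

1.1264

(1) 3.78 × 2.22 × 3.1 × 0.0433 = 1.12640
(2) 0.0299 × 10.4 × 0.705 × 4.53 = 0.99310
Highest is cycle (1) at 1.1264 (>1, arbitrage).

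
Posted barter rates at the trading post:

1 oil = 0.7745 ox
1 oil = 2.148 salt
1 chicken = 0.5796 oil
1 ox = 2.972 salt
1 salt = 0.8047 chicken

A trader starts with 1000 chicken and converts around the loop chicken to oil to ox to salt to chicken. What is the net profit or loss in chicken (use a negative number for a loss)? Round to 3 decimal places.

1000 chicken × 0.5796 = 579.6 oil
579.6 oil × 0.7745 = 448.9002 ox
448.9002 ox × 2.972 = 1334.1313944 salt
1334.1313944 salt × 0.8047 = 1073.57553307368 chicken
Net change: 1073.57553307368 − 1000 = 73.57553307368 chicken

73.576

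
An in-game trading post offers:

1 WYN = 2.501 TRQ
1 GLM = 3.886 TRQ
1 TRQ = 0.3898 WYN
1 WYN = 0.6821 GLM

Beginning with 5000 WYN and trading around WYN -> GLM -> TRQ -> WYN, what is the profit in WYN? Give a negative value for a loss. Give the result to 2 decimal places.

166.10

5000 WYN × 0.6821 = 3410.5 GLM
3410.5 GLM × 3.886 = 13253.203 TRQ
13253.203 TRQ × 0.3898 = 5166.0985294 WYN
Net change: 5166.0985294 − 5000 = 166.0985294 WYN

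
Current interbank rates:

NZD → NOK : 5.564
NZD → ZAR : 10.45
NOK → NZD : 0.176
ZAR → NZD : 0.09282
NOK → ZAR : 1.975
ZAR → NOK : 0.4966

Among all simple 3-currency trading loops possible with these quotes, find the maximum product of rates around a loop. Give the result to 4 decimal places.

1.0200

NZD→NOK→ZAR→NZD: 5.564 × 1.975 × 0.09282 = 1.01999
NZD→ZAR→NOK→NZD: 10.45 × 0.4966 × 0.176 = 0.91335
Maximum is NZD→NOK→ZAR→NZD at 1.0200; arbitrage exists.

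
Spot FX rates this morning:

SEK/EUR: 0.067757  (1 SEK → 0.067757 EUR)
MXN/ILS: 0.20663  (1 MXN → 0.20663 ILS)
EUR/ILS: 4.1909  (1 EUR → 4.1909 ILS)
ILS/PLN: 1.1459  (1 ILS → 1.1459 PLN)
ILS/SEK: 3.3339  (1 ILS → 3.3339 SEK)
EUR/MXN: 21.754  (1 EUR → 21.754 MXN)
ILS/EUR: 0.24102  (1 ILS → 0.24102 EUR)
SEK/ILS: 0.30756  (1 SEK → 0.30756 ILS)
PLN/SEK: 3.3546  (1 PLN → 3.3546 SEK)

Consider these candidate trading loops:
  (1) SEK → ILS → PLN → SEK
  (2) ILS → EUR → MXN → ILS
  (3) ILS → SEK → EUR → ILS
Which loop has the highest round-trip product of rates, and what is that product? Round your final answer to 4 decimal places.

1.1823

(1) 0.30756 × 1.1459 × 3.3546 = 1.18227
(2) 0.24102 × 21.754 × 0.20663 = 1.08339
(3) 3.3339 × 0.067757 × 4.1909 = 0.94670
Highest is cycle (1) at 1.1823 (>1, arbitrage).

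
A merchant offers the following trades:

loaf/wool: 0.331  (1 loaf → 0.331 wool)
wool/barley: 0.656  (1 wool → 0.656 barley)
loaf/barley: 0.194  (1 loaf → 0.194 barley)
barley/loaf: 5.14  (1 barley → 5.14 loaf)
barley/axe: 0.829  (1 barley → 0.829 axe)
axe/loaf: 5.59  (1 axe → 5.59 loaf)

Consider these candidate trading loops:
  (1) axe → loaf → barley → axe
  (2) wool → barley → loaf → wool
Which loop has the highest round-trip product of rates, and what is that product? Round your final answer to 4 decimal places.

1.1161

(1) 5.59 × 0.194 × 0.829 = 0.89902
(2) 0.656 × 5.14 × 0.331 = 1.11608
Highest is cycle (2) at 1.1161 (>1, arbitrage).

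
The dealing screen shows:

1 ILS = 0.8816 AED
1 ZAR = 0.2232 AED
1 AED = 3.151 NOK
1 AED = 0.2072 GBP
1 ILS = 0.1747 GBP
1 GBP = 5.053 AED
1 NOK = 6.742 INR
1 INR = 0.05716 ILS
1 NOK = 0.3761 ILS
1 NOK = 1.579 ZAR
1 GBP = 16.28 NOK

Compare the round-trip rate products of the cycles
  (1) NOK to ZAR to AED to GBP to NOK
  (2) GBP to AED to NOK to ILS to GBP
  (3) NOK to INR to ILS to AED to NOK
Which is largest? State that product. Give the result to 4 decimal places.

1.1888

(1) 1.579 × 0.2232 × 0.2072 × 16.28 = 1.18883
(2) 5.053 × 3.151 × 0.3761 × 0.1747 = 1.04615
(3) 6.742 × 0.05716 × 0.8816 × 3.151 = 1.07054
Highest is cycle (1) at 1.1888 (>1, arbitrage).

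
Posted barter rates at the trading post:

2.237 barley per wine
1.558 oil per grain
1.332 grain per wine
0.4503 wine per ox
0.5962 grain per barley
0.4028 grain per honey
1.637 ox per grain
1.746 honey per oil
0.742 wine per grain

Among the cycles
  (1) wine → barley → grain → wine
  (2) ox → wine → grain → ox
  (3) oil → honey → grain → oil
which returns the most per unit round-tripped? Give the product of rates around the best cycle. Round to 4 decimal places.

1.0957

(1) 2.237 × 0.5962 × 0.742 = 0.98960
(2) 0.4503 × 1.332 × 1.637 = 0.98187
(3) 1.746 × 0.4028 × 1.558 = 1.09572
Highest is cycle (3) at 1.0957 (>1, arbitrage).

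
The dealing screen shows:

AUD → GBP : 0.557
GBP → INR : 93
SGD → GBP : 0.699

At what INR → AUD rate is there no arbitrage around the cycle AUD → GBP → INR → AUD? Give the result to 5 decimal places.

Known legs of the cycle: 0.557 × 93 = 51.801
For no arbitrage the full-cycle product must be 1, so the missing rate is 1 / 51.801 ≈ 0.0193046.

0.01930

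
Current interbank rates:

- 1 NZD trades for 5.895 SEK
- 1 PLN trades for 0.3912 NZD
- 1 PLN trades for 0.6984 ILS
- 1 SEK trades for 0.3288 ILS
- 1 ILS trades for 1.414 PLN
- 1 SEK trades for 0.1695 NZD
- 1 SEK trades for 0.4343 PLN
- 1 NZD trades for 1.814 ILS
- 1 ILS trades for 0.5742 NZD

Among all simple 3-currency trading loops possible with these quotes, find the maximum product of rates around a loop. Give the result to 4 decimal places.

ILS→NZD→SEK→ILS: 0.5742 × 5.895 × 0.3288 = 1.11296
ILS→PLN→NZD→ILS: 1.414 × 0.3912 × 1.814 = 1.00343
PLN→NZD→SEK→PLN: 0.3912 × 5.895 × 0.4343 = 1.00155
Maximum is ILS→NZD→SEK→ILS at 1.1130; arbitrage exists.

1.1130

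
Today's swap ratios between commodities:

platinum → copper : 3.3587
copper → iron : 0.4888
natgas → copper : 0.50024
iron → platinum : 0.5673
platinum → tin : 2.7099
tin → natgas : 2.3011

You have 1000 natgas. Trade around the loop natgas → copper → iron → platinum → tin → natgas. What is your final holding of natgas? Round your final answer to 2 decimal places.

864.99

1000 natgas × 0.50024 = 500.24 copper
500.24 copper × 0.4888 = 244.517312 iron
244.517312 iron × 0.5673 = 138.7146710976 platinum
138.7146710976 platinum × 2.7099 = 375.90288720738624 tin
375.90288720738624 tin × 2.3011 = 864.990133752916476864 natgas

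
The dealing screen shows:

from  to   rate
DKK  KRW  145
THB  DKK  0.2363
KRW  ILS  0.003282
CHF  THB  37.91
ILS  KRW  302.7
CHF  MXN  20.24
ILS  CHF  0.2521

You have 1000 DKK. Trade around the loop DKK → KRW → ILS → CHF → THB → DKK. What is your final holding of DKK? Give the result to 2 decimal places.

1000 DKK × 145 = 145000 KRW
145000 KRW × 0.003282 = 475.89 ILS
475.89 ILS × 0.2521 = 119.971869 CHF
119.971869 CHF × 37.91 = 4548.13355379 THB
4548.13355379 THB × 0.2363 = 1074.723958760577 DKK

1074.72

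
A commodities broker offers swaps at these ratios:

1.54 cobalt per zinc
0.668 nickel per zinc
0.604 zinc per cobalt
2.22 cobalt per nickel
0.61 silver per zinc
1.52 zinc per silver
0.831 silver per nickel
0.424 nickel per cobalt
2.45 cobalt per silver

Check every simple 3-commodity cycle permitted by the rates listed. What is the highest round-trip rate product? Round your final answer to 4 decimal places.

cobalt→zinc→silver→cobalt: 0.604 × 0.61 × 2.45 = 0.90268
nickel→cobalt→zinc→nickel: 2.22 × 0.604 × 0.668 = 0.89571
nickel→silver→cobalt→nickel: 0.831 × 2.45 × 0.424 = 0.86324
nickel→silver→zinc→nickel: 0.831 × 1.52 × 0.668 = 0.84376
Maximum is cobalt→zinc→silver→cobalt at 0.9027; no arbitrage — every cycle loses value.

0.9027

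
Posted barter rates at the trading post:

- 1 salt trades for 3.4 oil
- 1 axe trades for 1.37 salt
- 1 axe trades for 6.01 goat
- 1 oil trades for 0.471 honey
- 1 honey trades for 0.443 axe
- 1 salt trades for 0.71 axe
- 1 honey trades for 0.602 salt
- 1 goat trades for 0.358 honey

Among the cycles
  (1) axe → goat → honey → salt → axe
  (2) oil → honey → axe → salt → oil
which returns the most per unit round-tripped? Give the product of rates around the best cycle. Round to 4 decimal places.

0.9719

(1) 6.01 × 0.358 × 0.602 × 0.71 = 0.91963
(2) 0.471 × 0.443 × 1.37 × 3.4 = 0.97191
Highest is cycle (2) at 0.9719 (≤1, no arbitrage).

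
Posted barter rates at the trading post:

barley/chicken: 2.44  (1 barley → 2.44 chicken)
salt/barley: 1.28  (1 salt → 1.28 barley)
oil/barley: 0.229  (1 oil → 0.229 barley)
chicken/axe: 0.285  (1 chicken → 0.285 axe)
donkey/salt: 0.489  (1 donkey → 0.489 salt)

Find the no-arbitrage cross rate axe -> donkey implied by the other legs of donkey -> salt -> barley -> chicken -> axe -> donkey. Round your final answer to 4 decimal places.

Known legs of the cycle: 0.489 × 1.28 × 2.44 × 0.285 = 0.435264768
For no arbitrage the full-cycle product must be 1, so the missing rate is 1 / 0.435264768 ≈ 2.297452.

2.2975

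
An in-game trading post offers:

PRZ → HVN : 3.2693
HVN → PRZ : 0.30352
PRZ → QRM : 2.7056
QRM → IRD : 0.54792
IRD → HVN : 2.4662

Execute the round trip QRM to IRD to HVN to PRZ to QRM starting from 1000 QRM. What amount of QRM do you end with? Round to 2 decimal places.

1000 QRM × 0.54792 = 547.92 IRD
547.92 IRD × 2.4662 = 1351.280304 HVN
1351.280304 HVN × 0.30352 = 410.14059787008 PRZ
410.14059787008 PRZ × 2.7056 = 1109.676401597288448 QRM

1109.68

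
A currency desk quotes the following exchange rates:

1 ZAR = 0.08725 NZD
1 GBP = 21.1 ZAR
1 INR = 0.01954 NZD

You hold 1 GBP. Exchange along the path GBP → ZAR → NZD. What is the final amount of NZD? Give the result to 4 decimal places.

1 GBP × 21.1 = 21.1 ZAR
21.1 ZAR × 0.08725 = 1.840975 NZD

1.8410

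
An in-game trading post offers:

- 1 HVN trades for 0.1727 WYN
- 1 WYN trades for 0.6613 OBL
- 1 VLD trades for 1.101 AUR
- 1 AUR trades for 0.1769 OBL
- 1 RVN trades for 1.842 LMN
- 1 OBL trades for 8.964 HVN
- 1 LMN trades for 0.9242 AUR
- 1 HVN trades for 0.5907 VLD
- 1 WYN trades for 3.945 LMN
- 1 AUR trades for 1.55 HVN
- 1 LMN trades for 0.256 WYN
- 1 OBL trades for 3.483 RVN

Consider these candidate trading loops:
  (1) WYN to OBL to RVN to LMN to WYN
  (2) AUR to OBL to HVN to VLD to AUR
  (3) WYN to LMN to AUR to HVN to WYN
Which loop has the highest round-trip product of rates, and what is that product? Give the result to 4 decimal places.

(1) 0.6613 × 3.483 × 1.842 × 0.256 = 1.08613
(2) 0.1769 × 8.964 × 0.5907 × 1.101 = 1.03130
(3) 3.945 × 0.9242 × 1.55 × 0.1727 = 0.97597
Highest is cycle (1) at 1.0861 (>1, arbitrage).

1.0861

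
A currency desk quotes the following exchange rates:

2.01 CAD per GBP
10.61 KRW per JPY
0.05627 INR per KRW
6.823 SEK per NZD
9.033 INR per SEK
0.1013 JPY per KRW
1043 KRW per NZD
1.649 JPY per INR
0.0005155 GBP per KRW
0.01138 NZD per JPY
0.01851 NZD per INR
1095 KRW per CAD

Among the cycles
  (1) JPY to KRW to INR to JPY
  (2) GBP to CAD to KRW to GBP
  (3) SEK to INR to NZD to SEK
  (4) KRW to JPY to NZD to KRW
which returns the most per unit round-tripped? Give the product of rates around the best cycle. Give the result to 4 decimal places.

1.2024

(1) 10.61 × 0.05627 × 1.649 = 0.98449
(2) 2.01 × 1095 × 0.0005155 = 1.13459
(3) 9.033 × 0.01851 × 6.823 = 1.14081
(4) 0.1013 × 0.01138 × 1043 = 1.20236
Highest is cycle (4) at 1.2024 (>1, arbitrage).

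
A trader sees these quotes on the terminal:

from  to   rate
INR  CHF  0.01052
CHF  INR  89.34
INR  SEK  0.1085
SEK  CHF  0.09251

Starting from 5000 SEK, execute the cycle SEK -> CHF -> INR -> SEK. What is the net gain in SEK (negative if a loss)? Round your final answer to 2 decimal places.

-516.32

5000 SEK × 0.09251 = 462.55 CHF
462.55 CHF × 89.34 = 41324.217 INR
41324.217 INR × 0.1085 = 4483.6775445 SEK
Net change: 4483.6775445 − 5000 = -516.3224555 SEK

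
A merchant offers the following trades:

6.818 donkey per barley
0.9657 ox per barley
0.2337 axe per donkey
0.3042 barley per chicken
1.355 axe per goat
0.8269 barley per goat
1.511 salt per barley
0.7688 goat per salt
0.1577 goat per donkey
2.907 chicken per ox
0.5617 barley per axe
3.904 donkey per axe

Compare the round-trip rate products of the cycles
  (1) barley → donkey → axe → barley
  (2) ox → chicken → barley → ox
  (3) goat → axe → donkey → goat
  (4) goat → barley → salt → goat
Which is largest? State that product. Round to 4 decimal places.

0.9606

(1) 6.818 × 0.2337 × 0.5617 = 0.89499
(2) 2.907 × 0.3042 × 0.9657 = 0.85398
(3) 1.355 × 3.904 × 0.1577 = 0.83422
(4) 0.8269 × 1.511 × 0.7688 = 0.96057
Highest is cycle (4) at 0.9606 (≤1, no arbitrage).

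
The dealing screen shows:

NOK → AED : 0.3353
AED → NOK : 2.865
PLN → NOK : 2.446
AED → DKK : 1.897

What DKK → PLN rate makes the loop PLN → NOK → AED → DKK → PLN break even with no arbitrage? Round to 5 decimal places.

0.64275

Known legs of the cycle: 2.446 × 0.3353 × 1.897 = 1.5558127886
For no arbitrage the full-cycle product must be 1, so the missing rate is 1 / 1.5558127886 ≈ 0.6427509.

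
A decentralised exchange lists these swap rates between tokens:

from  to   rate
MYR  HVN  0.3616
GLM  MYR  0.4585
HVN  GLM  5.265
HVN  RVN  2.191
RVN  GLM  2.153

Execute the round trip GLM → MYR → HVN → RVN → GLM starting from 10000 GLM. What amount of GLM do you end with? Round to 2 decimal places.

10000 GLM × 0.4585 = 4585 MYR
4585 MYR × 0.3616 = 1657.936 HVN
1657.936 HVN × 2.191 = 3632.537776 RVN
3632.537776 RVN × 2.153 = 7820.853831728 GLM

7820.85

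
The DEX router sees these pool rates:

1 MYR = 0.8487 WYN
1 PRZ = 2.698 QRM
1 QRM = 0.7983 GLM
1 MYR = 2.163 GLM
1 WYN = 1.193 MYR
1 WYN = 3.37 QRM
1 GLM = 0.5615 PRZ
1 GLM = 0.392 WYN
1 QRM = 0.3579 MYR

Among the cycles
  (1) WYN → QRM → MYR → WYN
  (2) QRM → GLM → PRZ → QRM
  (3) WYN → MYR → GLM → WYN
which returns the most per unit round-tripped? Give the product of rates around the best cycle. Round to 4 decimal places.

1.2094

(1) 3.37 × 0.3579 × 0.8487 = 1.02364
(2) 0.7983 × 0.5615 × 2.698 = 1.20937
(3) 1.193 × 2.163 × 0.392 = 1.01154
Highest is cycle (2) at 1.2094 (>1, arbitrage).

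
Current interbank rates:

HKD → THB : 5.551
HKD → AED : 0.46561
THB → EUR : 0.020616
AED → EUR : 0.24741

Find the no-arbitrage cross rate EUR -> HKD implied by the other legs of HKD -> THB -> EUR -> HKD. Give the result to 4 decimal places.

Known legs of the cycle: 5.551 × 0.020616 = 0.114439416
For no arbitrage the full-cycle product must be 1, so the missing rate is 1 / 0.114439416 ≈ 8.738248.

8.7382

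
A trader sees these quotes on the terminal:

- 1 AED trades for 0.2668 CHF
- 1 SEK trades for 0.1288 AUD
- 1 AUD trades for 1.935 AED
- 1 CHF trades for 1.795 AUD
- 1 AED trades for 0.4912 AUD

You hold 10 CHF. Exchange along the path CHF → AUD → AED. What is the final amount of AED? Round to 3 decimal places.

34.733

10 CHF × 1.795 = 17.95 AUD
17.95 AUD × 1.935 = 34.73325 AED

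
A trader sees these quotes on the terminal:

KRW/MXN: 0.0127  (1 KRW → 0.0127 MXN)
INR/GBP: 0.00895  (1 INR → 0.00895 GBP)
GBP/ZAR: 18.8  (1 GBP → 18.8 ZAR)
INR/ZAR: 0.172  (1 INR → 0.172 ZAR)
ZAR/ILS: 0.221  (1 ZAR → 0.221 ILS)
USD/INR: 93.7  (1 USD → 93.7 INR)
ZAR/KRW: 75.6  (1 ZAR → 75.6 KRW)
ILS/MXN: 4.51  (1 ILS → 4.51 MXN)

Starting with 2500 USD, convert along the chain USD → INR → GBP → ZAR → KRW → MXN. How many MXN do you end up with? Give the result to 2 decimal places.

37843.04

2500 USD × 93.7 = 234250 INR
234250 INR × 0.00895 = 2096.5375 GBP
2096.5375 GBP × 18.8 = 39414.905 ZAR
39414.905 ZAR × 75.6 = 2979766.818 KRW
2979766.818 KRW × 0.0127 = 37843.0385886 MXN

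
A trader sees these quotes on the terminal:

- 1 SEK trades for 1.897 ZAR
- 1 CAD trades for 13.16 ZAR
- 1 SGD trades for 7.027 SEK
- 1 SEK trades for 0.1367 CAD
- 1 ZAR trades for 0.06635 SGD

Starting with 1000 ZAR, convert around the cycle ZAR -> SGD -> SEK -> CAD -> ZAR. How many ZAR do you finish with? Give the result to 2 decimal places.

838.76

1000 ZAR × 0.06635 = 66.35 SGD
66.35 SGD × 7.027 = 466.24145 SEK
466.24145 SEK × 0.1367 = 63.735206215 CAD
63.735206215 CAD × 13.16 = 838.7553137894 ZAR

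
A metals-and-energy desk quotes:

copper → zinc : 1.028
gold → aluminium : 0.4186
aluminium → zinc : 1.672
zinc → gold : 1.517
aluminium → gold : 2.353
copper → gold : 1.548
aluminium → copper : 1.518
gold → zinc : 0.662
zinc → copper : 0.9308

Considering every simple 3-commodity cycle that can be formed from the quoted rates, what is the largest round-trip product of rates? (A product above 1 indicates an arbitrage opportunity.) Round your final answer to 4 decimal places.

1.0617

zinc→gold→aluminium→zinc: 1.517 × 0.4186 × 1.672 = 1.06175
aluminium→copper→gold→aluminium: 1.518 × 1.548 × 0.4186 = 0.98365
zinc→copper→gold→zinc: 0.9308 × 1.548 × 0.662 = 0.95386
Maximum is zinc→gold→aluminium→zinc at 1.0617; arbitrage exists.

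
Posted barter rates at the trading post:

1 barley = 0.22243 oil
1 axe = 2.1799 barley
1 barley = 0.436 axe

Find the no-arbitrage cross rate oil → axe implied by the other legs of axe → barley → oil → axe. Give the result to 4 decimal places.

2.0624

Known legs of the cycle: 2.1799 × 0.22243 = 0.484875157
For no arbitrage the full-cycle product must be 1, so the missing rate is 1 / 0.484875157 ≈ 2.062387.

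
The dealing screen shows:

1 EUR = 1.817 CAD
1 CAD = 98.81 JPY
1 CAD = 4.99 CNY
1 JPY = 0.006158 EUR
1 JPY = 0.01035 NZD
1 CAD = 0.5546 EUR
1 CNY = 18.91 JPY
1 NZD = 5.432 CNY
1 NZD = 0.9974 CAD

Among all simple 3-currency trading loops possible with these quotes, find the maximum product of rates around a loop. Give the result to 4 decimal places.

EUR→CAD→JPY→EUR: 1.817 × 98.81 × 0.006158 = 1.10559
NZD→CNY→JPY→NZD: 5.432 × 18.91 × 0.01035 = 1.06314
NZD→CAD→JPY→NZD: 0.9974 × 98.81 × 0.01035 = 1.02002
Maximum is EUR→CAD→JPY→EUR at 1.1056; arbitrage exists.

1.1056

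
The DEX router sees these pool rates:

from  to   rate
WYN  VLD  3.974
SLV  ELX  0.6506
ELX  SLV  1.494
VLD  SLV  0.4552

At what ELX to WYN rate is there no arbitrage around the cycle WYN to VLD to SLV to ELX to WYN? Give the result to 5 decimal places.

Known legs of the cycle: 3.974 × 0.4552 × 0.6506 = 1.17691249888
For no arbitrage the full-cycle product must be 1, so the missing rate is 1 / 1.17691249888 ≈ 0.8496808.

0.84968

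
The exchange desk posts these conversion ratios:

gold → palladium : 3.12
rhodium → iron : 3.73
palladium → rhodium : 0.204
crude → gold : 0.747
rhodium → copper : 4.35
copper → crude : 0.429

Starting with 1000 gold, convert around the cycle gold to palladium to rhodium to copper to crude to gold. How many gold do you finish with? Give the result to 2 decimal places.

1000 gold × 3.12 = 3120 palladium
3120 palladium × 0.204 = 636.48 rhodium
636.48 rhodium × 4.35 = 2768.688 copper
2768.688 copper × 0.429 = 1187.767152 crude
1187.767152 crude × 0.747 = 887.262062544 gold

887.26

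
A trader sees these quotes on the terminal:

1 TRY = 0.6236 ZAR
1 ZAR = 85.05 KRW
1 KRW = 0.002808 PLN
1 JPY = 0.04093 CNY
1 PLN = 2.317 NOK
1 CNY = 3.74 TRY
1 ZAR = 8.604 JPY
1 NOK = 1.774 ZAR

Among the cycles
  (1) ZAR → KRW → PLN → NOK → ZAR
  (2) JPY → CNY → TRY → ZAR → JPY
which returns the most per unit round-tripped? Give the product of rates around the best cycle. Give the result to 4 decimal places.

(1) 85.05 × 0.002808 × 2.317 × 1.774 = 0.98164
(2) 0.04093 × 3.74 × 0.6236 × 8.604 = 0.82133
Highest is cycle (1) at 0.9816 (≤1, no arbitrage).

0.9816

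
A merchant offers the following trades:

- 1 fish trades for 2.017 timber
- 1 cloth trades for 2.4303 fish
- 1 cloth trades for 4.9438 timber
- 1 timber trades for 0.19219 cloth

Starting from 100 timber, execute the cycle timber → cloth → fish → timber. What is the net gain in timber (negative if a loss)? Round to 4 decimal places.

-5.7901

100 timber × 0.19219 = 19.219 cloth
19.219 cloth × 2.4303 = 46.7079357 fish
46.7079357 fish × 2.017 = 94.2099063069 timber
Net change: 94.2099063069 − 100 = -5.7900936931 timber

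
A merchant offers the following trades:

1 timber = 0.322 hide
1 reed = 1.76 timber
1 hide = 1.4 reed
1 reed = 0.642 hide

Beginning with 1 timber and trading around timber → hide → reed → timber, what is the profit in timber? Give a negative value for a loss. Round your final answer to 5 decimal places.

1 timber × 0.322 = 0.322 hide
0.322 hide × 1.4 = 0.4508 reed
0.4508 reed × 1.76 = 0.793408 timber
Net change: 0.793408 − 1 = -0.206592 timber

-0.20659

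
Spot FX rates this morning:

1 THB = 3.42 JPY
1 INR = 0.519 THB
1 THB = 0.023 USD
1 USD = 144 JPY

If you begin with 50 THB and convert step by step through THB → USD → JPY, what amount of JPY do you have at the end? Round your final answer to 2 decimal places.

165.60

50 THB × 0.023 = 1.15 USD
1.15 USD × 144 = 165.6 JPY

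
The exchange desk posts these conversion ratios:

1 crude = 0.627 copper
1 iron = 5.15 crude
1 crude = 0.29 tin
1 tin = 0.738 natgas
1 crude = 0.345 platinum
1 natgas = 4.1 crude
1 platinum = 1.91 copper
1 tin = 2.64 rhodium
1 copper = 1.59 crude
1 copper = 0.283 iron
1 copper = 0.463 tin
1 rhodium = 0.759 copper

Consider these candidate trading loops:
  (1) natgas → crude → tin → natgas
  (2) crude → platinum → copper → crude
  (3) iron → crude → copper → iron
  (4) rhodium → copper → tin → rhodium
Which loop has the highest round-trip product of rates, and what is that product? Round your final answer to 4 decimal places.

1.0477

(1) 4.1 × 0.29 × 0.738 = 0.87748
(2) 0.345 × 1.91 × 1.59 = 1.04773
(3) 5.15 × 0.627 × 0.283 = 0.91382
(4) 0.759 × 0.463 × 2.64 = 0.92774
Highest is cycle (2) at 1.0477 (>1, arbitrage).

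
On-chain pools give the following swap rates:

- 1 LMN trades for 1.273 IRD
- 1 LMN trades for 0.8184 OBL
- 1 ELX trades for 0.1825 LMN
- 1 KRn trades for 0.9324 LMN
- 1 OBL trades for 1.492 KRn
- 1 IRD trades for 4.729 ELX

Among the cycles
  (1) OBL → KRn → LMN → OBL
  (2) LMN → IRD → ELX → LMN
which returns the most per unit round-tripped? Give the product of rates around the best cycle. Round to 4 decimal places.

1.1385

(1) 1.492 × 0.9324 × 0.8184 = 1.13851
(2) 1.273 × 4.729 × 0.1825 = 1.09865
Highest is cycle (1) at 1.1385 (>1, arbitrage).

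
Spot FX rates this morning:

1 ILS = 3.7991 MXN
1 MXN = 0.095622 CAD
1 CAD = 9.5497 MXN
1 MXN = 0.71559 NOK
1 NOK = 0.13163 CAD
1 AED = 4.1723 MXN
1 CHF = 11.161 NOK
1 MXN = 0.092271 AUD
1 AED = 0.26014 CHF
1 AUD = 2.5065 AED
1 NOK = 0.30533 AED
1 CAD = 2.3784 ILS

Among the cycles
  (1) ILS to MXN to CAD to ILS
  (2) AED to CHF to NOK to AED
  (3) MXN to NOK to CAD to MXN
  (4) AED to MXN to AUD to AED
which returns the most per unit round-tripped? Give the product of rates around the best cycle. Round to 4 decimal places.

(1) 3.7991 × 0.095622 × 2.3784 = 0.86402
(2) 0.26014 × 11.161 × 0.30533 = 0.88650
(3) 0.71559 × 0.13163 × 9.5497 = 0.89952
(4) 4.1723 × 0.092271 × 2.5065 = 0.96496
Highest is cycle (4) at 0.9650 (≤1, no arbitrage).

0.9650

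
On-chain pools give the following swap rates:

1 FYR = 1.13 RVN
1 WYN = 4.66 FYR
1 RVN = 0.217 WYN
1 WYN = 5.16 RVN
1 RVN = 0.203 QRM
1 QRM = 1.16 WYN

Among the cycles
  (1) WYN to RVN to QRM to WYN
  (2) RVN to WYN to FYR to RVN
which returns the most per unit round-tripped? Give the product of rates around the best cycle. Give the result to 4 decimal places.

(1) 5.16 × 0.203 × 1.16 = 1.21508
(2) 0.217 × 4.66 × 1.13 = 1.14268
Highest is cycle (1) at 1.2151 (>1, arbitrage).

1.2151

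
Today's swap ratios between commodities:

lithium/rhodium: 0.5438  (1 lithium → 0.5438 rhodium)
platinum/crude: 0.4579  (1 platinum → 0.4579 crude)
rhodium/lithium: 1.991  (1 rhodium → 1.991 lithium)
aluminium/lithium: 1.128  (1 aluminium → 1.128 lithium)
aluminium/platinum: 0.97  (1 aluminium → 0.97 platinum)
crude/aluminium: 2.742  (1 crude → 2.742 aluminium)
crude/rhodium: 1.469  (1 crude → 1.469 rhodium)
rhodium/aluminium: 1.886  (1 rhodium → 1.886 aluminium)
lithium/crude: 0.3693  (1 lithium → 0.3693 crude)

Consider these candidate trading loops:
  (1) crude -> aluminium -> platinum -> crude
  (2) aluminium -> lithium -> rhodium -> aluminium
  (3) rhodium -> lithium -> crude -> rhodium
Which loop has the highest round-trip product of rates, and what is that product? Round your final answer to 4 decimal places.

(1) 2.742 × 0.97 × 0.4579 = 1.21789
(2) 1.128 × 0.5438 × 1.886 = 1.15688
(3) 1.991 × 0.3693 × 1.469 = 1.08012
Highest is cycle (1) at 1.2179 (>1, arbitrage).

1.2179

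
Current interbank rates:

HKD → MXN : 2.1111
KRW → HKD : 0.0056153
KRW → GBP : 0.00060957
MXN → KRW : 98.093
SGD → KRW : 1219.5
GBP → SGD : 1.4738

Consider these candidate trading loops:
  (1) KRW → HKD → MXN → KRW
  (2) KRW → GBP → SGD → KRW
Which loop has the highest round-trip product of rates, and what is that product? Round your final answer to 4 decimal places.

1.1628

(1) 0.0056153 × 2.1111 × 98.093 = 1.16284
(2) 0.00060957 × 1.4738 × 1219.5 = 1.09558
Highest is cycle (1) at 1.1628 (>1, arbitrage).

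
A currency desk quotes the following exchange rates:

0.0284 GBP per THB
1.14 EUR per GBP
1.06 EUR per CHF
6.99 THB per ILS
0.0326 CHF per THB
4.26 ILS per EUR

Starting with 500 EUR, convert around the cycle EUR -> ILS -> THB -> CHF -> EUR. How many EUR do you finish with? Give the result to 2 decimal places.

514.49

500 EUR × 4.26 = 2130 ILS
2130 ILS × 6.99 = 14888.7 THB
14888.7 THB × 0.0326 = 485.37162 CHF
485.37162 CHF × 1.06 = 514.4939172 EUR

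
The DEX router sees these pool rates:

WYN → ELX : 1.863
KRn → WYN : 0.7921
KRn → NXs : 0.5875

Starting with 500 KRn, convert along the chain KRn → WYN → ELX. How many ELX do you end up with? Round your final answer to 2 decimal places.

737.84

500 KRn × 0.7921 = 396.05 WYN
396.05 WYN × 1.863 = 737.84115 ELX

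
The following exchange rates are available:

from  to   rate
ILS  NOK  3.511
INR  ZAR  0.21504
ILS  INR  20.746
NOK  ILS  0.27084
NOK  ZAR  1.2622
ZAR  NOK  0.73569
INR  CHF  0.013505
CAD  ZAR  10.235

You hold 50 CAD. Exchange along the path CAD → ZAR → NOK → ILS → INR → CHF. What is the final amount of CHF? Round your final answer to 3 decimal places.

50 CAD × 10.235 = 511.75 ZAR
511.75 ZAR × 0.73569 = 376.4893575 NOK
376.4893575 NOK × 0.27084 = 101.9683775853 ILS
101.9683775853 ILS × 20.746 = 2115.4359613846338 INR
2115.4359613846338 INR × 0.013505 = 28.568962658499479469 CHF

28.569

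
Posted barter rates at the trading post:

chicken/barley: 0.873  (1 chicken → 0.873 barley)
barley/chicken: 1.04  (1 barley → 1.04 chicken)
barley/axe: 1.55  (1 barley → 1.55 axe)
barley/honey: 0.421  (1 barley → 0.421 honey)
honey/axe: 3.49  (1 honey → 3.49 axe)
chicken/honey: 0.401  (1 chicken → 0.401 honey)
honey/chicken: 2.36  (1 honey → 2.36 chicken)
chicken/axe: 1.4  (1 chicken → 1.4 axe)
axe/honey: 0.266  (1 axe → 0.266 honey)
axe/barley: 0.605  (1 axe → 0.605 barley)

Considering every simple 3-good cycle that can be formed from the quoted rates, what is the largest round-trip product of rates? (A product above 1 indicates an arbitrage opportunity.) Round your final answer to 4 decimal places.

0.8889

axe→barley→honey→axe: 0.605 × 0.421 × 3.49 = 0.88892
axe→barley→chicken→axe: 0.605 × 1.04 × 1.4 = 0.88088
axe→honey→chicken→axe: 0.266 × 2.36 × 1.4 = 0.87886
honey→chicken→barley→honey: 2.36 × 0.873 × 0.421 = 0.86738
Maximum is axe→barley→honey→axe at 0.8889; no arbitrage — every cycle loses value.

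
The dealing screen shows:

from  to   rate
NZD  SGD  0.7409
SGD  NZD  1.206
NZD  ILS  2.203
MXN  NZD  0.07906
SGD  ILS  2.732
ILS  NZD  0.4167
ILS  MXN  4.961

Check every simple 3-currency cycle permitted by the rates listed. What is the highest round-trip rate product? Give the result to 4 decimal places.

0.8641

NZD→ILS→MXN→NZD: 2.203 × 4.961 × 0.07906 = 0.86405
SGD→ILS→NZD→SGD: 2.732 × 0.4167 × 0.7409 = 0.84346
Maximum is NZD→ILS→MXN→NZD at 0.8641; no arbitrage — every cycle loses value.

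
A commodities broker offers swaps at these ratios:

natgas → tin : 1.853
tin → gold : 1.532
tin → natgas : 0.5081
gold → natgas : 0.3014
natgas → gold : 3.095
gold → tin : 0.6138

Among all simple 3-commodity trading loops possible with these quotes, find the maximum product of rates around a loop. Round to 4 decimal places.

tin→natgas→gold→tin: 0.5081 × 3.095 × 0.6138 = 0.96524
tin→gold→natgas→tin: 1.532 × 0.3014 × 1.853 = 0.85561
Maximum is tin→natgas→gold→tin at 0.9652; no arbitrage — every cycle loses value.

0.9652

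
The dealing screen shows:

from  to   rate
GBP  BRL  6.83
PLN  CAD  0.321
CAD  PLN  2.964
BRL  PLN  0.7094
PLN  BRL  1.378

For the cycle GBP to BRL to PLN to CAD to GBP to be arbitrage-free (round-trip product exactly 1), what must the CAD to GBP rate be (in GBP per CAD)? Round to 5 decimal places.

0.64296

Known legs of the cycle: 6.83 × 0.7094 × 0.321 = 1.555309842
For no arbitrage the full-cycle product must be 1, so the missing rate is 1 / 1.555309842 ≈ 0.6429587.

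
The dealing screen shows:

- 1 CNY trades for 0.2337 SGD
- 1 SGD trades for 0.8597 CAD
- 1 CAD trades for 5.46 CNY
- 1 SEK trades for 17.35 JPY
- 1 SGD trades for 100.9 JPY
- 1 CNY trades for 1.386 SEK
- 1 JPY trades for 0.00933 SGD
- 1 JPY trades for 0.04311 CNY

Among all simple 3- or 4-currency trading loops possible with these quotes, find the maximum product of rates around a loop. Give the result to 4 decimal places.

CNY→SGD→CAD→CNY: 0.2337 × 0.8597 × 5.46 = 1.09698
SEK→JPY→CNY→SEK: 17.35 × 0.04311 × 1.386 = 1.03667
JPY→CNY→SGD→JPY: 0.04311 × 0.2337 × 100.9 = 1.01655
Maximum is CNY→SGD→CAD→CNY at 1.0970; arbitrage exists.

1.0970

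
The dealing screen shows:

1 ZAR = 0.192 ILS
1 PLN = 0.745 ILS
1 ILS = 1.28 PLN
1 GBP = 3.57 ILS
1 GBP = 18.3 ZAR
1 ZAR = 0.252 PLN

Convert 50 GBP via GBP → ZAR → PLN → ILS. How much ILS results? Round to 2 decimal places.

171.78

50 GBP × 18.3 = 915 ZAR
915 ZAR × 0.252 = 230.58 PLN
230.58 PLN × 0.745 = 171.7821 ILS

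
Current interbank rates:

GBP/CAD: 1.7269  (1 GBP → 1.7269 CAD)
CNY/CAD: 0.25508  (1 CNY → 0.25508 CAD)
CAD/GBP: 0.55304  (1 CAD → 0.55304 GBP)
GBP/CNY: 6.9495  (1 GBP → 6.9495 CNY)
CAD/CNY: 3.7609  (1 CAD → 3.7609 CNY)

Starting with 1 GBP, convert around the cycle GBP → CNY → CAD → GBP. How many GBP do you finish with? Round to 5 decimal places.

0.98036

1 GBP × 6.9495 = 6.9495 CNY
6.9495 CNY × 0.25508 = 1.77267846 CAD
1.77267846 CAD × 0.55304 = 0.9803620955184 GBP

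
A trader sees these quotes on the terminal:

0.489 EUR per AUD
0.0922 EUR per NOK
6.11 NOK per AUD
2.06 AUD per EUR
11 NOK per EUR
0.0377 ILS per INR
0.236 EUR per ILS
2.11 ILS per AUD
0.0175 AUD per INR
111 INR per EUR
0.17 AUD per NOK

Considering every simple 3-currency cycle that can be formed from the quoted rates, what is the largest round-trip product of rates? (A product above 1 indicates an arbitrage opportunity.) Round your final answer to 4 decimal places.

NOK→EUR→AUD→NOK: 0.0922 × 2.06 × 6.11 = 1.16048
ILS→EUR→AUD→ILS: 0.236 × 2.06 × 2.11 = 1.02580
INR→ILS→EUR→INR: 0.0377 × 0.236 × 111 = 0.98759
INR→AUD→EUR→INR: 0.0175 × 0.489 × 111 = 0.94988
NOK→AUD→EUR→NOK: 0.17 × 0.489 × 11 = 0.91443
Maximum is NOK→EUR→AUD→NOK at 1.1605; arbitrage exists.

1.1605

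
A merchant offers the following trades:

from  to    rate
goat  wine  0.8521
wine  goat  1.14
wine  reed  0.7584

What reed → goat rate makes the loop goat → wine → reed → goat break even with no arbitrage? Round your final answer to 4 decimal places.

Known legs of the cycle: 0.8521 × 0.7584 = 0.64623264
For no arbitrage the full-cycle product must be 1, so the missing rate is 1 / 0.64623264 ≈ 1.547430.

1.5474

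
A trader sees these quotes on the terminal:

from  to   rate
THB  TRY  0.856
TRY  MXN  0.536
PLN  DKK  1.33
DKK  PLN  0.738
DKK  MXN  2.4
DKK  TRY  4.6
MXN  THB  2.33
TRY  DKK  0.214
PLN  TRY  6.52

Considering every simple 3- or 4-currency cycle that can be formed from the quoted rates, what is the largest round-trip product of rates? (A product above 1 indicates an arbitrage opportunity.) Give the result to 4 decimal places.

TRY→MXN→THB→TRY: 0.536 × 2.33 × 0.856 = 1.06904
TRY→DKK→PLN→TRY: 0.214 × 0.738 × 6.52 = 1.02972
TRY→DKK→MXN→THB→TRY: 0.214 × 2.4 × 2.33 × 0.856 = 1.02436
Maximum is TRY→MXN→THB→TRY at 1.0690; arbitrage exists.

1.0690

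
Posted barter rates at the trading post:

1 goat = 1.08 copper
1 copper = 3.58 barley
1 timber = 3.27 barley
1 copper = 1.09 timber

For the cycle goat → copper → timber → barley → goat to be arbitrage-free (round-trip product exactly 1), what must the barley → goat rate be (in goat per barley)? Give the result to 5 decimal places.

0.25978

Known legs of the cycle: 1.08 × 1.09 × 3.27 = 3.849444
For no arbitrage the full-cycle product must be 1, so the missing rate is 1 / 3.849444 ≈ 0.2597778.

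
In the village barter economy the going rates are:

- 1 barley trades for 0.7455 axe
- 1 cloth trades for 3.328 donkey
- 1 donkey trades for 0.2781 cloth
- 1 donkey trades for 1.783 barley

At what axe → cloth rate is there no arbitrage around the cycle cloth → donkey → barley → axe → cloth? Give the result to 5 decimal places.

0.22606

Known legs of the cycle: 3.328 × 1.783 × 0.7455 = 4.423665792
For no arbitrage the full-cycle product must be 1, so the missing rate is 1 / 4.423665792 ≈ 0.2260569.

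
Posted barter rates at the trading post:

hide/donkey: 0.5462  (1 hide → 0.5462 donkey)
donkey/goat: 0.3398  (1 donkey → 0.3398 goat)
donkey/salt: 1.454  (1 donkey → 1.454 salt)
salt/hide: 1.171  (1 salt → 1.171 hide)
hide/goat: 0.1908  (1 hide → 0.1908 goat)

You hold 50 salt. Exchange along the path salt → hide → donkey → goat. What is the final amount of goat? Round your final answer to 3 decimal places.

50 salt × 1.171 = 58.55 hide
58.55 hide × 0.5462 = 31.98001 donkey
31.98001 donkey × 0.3398 = 10.866807398 goat

10.867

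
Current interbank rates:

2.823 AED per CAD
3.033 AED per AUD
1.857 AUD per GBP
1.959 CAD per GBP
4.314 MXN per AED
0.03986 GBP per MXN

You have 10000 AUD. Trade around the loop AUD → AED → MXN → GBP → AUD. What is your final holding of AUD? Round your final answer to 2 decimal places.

9685.05

10000 AUD × 3.033 = 30330 AED
30330 AED × 4.314 = 130843.62 MXN
130843.62 MXN × 0.03986 = 5215.4266932 GBP
5215.4266932 GBP × 1.857 = 9685.0473692724 AUD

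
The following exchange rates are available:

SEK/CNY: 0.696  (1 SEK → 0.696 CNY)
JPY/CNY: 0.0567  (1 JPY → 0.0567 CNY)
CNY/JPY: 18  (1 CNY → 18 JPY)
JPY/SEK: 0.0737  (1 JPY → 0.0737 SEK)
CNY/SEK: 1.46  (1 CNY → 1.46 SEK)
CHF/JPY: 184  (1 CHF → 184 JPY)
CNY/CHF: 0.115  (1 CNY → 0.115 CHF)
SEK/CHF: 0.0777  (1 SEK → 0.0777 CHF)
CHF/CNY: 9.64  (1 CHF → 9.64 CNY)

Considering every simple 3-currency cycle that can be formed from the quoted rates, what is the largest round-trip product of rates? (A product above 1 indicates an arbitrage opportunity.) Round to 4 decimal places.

1.1998

CHF→JPY→CNY→CHF: 184 × 0.0567 × 0.115 = 1.19977
CHF→CNY→SEK→CHF: 9.64 × 1.46 × 0.0777 = 1.09358
CHF→JPY→SEK→CHF: 184 × 0.0737 × 0.0777 = 1.05367
CNY→JPY→SEK→CNY: 18 × 0.0737 × 0.696 = 0.92331
Maximum is CHF→JPY→CNY→CHF at 1.1998; arbitrage exists.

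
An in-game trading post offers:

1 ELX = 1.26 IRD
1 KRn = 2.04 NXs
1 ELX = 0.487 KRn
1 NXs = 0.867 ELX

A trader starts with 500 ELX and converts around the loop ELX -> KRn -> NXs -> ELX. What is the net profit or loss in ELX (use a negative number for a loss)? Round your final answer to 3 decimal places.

500 ELX × 0.487 = 243.5 KRn
243.5 KRn × 2.04 = 496.74 NXs
496.74 NXs × 0.867 = 430.67358 ELX
Net change: 430.67358 − 500 = -69.32642 ELX

-69.326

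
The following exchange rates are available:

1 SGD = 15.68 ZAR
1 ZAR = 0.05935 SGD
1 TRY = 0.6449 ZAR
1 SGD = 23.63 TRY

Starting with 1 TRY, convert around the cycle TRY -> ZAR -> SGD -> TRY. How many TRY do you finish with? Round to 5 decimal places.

1 TRY × 0.6449 = 0.6449 ZAR
0.6449 ZAR × 0.05935 = 0.038274815 SGD
0.038274815 SGD × 23.63 = 0.90443387845 TRY

0.90443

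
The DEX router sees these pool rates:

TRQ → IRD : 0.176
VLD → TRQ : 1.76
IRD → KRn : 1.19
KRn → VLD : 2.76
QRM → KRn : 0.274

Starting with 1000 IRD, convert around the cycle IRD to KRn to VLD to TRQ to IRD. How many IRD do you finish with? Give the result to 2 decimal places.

1000 IRD × 1.19 = 1190 KRn
1190 KRn × 2.76 = 3284.4 VLD
3284.4 VLD × 1.76 = 5780.544 TRQ
5780.544 TRQ × 0.176 = 1017.375744 IRD

1017.38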